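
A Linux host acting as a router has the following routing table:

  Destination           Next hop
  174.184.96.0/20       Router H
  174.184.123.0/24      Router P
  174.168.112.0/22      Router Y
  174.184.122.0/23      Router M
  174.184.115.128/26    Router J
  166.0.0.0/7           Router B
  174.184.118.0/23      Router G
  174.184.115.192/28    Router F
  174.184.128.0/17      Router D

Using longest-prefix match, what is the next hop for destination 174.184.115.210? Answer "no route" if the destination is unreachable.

no route

No entry's prefix contains 174.184.115.210; there is no default route.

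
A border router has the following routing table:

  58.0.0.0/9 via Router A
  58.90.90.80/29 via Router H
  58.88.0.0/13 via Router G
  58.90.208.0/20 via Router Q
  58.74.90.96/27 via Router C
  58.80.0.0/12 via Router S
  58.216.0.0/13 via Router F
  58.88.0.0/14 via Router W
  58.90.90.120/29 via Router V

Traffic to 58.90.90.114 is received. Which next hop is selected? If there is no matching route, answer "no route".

Routes whose prefix contains 58.90.90.114:
  58.0.0.0/9 (58.0.0.0 - 58.127.255.255) -> Router A
  58.80.0.0/12 (58.80.0.0 - 58.95.255.255) -> Router S
  58.88.0.0/13 (58.88.0.0 - 58.95.255.255) -> Router G
  58.88.0.0/14 (58.88.0.0 - 58.91.255.255) -> Router W
More-specific entries that do NOT match:
  58.90.90.80/29 (58.90.90.80 - 58.90.90.87) does not contain 58.90.90.114
  58.90.90.120/29 (58.90.90.120 - 58.90.90.127) does not contain 58.90.90.114
  58.74.90.96/27 (58.74.90.96 - 58.74.90.127) does not contain 58.90.90.114
  58.90.208.0/20 (58.90.208.0 - 58.90.223.255) does not contain 58.90.90.114
Longest matching prefix is /14 -> next hop Router W.

Router W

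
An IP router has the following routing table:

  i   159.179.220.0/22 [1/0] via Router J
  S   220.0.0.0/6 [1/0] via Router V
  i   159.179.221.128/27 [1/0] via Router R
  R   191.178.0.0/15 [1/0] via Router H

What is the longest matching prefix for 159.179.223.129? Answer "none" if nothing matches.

Entries matching 159.179.223.129:
  159.179.220.0/22 (159.179.220.0 - 159.179.223.255)
Most specific is 159.179.220.0/22.

159.179.220.0/22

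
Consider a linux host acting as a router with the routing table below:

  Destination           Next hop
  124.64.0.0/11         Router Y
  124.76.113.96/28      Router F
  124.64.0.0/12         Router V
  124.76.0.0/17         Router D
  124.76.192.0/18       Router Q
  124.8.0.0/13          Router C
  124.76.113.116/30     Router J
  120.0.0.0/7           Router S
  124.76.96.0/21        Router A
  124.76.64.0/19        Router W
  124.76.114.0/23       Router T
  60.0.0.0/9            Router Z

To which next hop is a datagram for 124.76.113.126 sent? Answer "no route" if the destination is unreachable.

Router D

Routes whose prefix contains 124.76.113.126:
  124.64.0.0/11 (124.64.0.0 - 124.95.255.255) -> Router Y
  124.64.0.0/12 (124.64.0.0 - 124.79.255.255) -> Router V
  124.76.0.0/17 (124.76.0.0 - 124.76.127.255) -> Router D
More-specific entries that do NOT match:
  124.76.113.116/30 (124.76.113.116 - 124.76.113.119) does not contain 124.76.113.126
  124.76.113.96/28 (124.76.113.96 - 124.76.113.111) does not contain 124.76.113.126
  124.76.114.0/23 (124.76.114.0 - 124.76.115.255) does not contain 124.76.113.126
  124.76.96.0/21 (124.76.96.0 - 124.76.103.255) does not contain 124.76.113.126
  124.76.64.0/19 (124.76.64.0 - 124.76.95.255) does not contain 124.76.113.126
  124.76.192.0/18 (124.76.192.0 - 124.76.255.255) does not contain 124.76.113.126
Longest matching prefix is /17 -> next hop Router D.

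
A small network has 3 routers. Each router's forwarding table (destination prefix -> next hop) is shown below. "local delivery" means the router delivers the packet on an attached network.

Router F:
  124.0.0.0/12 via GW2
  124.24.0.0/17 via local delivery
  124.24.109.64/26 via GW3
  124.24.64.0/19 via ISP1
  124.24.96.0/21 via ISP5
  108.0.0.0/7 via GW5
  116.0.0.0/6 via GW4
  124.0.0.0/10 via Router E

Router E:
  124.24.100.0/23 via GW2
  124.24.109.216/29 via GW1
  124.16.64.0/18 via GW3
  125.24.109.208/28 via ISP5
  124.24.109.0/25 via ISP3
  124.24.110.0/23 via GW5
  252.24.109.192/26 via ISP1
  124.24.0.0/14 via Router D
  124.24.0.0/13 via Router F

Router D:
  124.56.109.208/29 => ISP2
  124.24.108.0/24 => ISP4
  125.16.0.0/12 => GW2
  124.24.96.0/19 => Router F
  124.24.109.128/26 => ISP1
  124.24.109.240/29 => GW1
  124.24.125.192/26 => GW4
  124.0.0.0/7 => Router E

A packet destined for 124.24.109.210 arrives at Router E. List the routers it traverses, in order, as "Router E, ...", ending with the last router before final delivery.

At Router E: longest match for 124.24.109.210 is 124.24.0.0/14 -> Router D
At Router D: longest match for 124.24.109.210 is 124.24.96.0/19 -> Router F
At Router F: longest match for 124.24.109.210 is 124.24.0.0/17 -> local delivery

Router E, Router D, Router F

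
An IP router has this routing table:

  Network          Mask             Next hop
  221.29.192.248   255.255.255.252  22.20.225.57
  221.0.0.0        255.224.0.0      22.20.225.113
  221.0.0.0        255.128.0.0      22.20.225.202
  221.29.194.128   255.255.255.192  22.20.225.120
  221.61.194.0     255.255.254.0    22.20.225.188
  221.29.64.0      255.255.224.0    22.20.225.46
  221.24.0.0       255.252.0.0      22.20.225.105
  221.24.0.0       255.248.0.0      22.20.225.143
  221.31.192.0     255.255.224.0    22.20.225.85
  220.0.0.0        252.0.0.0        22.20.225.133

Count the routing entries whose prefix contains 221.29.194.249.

4

Prefixes containing 221.29.194.249:
  220.0.0.0/6 (220.0.0.0 - 223.255.255.255)
  221.0.0.0/9 (221.0.0.0 - 221.127.255.255)
  221.0.0.0/11 (221.0.0.0 - 221.31.255.255)
  221.24.0.0/13 (221.24.0.0 - 221.31.255.255)
Total matching entries: 4.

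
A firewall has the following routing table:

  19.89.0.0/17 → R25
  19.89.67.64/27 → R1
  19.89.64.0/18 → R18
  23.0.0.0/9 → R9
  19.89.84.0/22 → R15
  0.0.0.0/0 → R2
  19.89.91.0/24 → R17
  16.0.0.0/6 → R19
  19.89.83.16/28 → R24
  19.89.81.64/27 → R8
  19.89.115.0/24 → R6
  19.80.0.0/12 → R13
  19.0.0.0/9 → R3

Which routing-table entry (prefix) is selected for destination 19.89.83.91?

Entries matching 19.89.83.91:
  0.0.0.0/0 (default, matches everything)
  16.0.0.0/6 (16.0.0.0 - 19.255.255.255)
  19.0.0.0/9 (19.0.0.0 - 19.127.255.255)
  19.80.0.0/12 (19.80.0.0 - 19.95.255.255)
  19.89.0.0/17 (19.89.0.0 - 19.89.127.255)
  19.89.64.0/18 (19.89.64.0 - 19.89.127.255)
Most specific is 19.89.64.0/18.

19.89.64.0/18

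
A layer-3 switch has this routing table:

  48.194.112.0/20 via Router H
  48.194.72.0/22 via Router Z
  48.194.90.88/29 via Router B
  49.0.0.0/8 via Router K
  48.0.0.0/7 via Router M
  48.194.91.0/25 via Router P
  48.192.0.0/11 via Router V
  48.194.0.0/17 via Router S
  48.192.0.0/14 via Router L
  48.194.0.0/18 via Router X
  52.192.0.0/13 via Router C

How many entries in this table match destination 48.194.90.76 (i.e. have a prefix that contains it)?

4

Prefixes containing 48.194.90.76:
  48.0.0.0/7 (48.0.0.0 - 49.255.255.255)
  48.192.0.0/11 (48.192.0.0 - 48.223.255.255)
  48.192.0.0/14 (48.192.0.0 - 48.195.255.255)
  48.194.0.0/17 (48.194.0.0 - 48.194.127.255)
Total matching entries: 4.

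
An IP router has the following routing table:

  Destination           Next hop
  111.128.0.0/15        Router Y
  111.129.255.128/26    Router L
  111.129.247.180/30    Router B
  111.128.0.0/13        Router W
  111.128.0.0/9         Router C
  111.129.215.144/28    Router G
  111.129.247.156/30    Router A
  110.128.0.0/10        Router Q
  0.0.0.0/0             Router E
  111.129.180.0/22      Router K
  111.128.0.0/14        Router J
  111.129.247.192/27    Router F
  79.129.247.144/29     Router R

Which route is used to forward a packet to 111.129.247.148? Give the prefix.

Entries matching 111.129.247.148:
  0.0.0.0/0 (default, matches everything)
  111.128.0.0/9 (111.128.0.0 - 111.255.255.255)
  111.128.0.0/13 (111.128.0.0 - 111.135.255.255)
  111.128.0.0/14 (111.128.0.0 - 111.131.255.255)
  111.128.0.0/15 (111.128.0.0 - 111.129.255.255)
Most specific is 111.128.0.0/15.

111.128.0.0/15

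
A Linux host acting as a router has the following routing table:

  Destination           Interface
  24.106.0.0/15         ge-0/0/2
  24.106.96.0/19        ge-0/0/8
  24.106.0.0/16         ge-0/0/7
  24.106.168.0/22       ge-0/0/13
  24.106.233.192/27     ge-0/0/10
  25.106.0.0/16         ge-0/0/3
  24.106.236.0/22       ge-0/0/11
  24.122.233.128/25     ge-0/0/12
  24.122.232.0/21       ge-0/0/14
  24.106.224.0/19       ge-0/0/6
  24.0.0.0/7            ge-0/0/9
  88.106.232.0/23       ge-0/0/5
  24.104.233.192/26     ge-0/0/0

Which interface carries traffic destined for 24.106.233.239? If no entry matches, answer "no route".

ge-0/0/6

Routes whose prefix contains 24.106.233.239:
  24.0.0.0/7 (24.0.0.0 - 25.255.255.255) -> ge-0/0/9
  24.106.0.0/15 (24.106.0.0 - 24.107.255.255) -> ge-0/0/2
  24.106.0.0/16 (24.106.0.0 - 24.106.255.255) -> ge-0/0/7
  24.106.224.0/19 (24.106.224.0 - 24.106.255.255) -> ge-0/0/6
More-specific entries that do NOT match:
  24.106.233.192/27 (24.106.233.192 - 24.106.233.223) does not contain 24.106.233.239
  24.104.233.192/26 (24.104.233.192 - 24.104.233.255) does not contain 24.106.233.239
  24.122.233.128/25 (24.122.233.128 - 24.122.233.255) does not contain 24.106.233.239
  88.106.232.0/23 (88.106.232.0 - 88.106.233.255) does not contain 24.106.233.239
  24.106.168.0/22 (24.106.168.0 - 24.106.171.255) does not contain 24.106.233.239
  24.106.236.0/22 (24.106.236.0 - 24.106.239.255) does not contain 24.106.233.239
  24.122.232.0/21 (24.122.232.0 - 24.122.239.255) does not contain 24.106.233.239
Longest matching prefix is /19 -> interface ge-0/0/6.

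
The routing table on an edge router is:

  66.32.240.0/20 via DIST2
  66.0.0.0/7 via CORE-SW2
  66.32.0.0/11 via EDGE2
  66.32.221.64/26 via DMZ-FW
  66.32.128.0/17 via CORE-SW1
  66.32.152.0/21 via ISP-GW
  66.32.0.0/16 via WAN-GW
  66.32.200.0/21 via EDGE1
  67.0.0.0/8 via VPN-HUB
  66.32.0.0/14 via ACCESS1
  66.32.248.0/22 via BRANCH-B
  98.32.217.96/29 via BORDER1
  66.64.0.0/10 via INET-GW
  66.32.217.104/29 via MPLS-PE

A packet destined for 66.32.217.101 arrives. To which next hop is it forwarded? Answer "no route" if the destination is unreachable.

CORE-SW1

Routes whose prefix contains 66.32.217.101:
  66.0.0.0/7 (66.0.0.0 - 67.255.255.255) -> CORE-SW2
  66.32.0.0/11 (66.32.0.0 - 66.63.255.255) -> EDGE2
  66.32.0.0/14 (66.32.0.0 - 66.35.255.255) -> ACCESS1
  66.32.0.0/16 (66.32.0.0 - 66.32.255.255) -> WAN-GW
  66.32.128.0/17 (66.32.128.0 - 66.32.255.255) -> CORE-SW1
More-specific entries that do NOT match:
  98.32.217.96/29 (98.32.217.96 - 98.32.217.103) does not contain 66.32.217.101
  66.32.217.104/29 (66.32.217.104 - 66.32.217.111) does not contain 66.32.217.101
  66.32.221.64/26 (66.32.221.64 - 66.32.221.127) does not contain 66.32.217.101
  66.32.248.0/22 (66.32.248.0 - 66.32.251.255) does not contain 66.32.217.101
  66.32.152.0/21 (66.32.152.0 - 66.32.159.255) does not contain 66.32.217.101
  66.32.200.0/21 (66.32.200.0 - 66.32.207.255) does not contain 66.32.217.101
  66.32.240.0/20 (66.32.240.0 - 66.32.255.255) does not contain 66.32.217.101
Longest matching prefix is /17 -> next hop CORE-SW1.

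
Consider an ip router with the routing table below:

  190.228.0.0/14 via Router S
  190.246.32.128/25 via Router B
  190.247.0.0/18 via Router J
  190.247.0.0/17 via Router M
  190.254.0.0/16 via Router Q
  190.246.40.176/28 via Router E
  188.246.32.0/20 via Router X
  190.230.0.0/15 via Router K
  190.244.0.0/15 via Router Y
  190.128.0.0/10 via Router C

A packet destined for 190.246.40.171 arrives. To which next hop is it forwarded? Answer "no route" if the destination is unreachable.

No entry's prefix contains 190.246.40.171; there is no default route.

no route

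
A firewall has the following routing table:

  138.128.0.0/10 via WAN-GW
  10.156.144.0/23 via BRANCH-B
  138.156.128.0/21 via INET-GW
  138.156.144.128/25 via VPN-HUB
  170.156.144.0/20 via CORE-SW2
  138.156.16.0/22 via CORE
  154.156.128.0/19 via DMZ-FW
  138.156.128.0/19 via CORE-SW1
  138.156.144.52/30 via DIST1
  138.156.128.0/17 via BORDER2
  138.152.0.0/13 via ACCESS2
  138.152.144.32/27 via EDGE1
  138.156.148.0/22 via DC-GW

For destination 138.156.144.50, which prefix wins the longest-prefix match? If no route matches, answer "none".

Entries matching 138.156.144.50:
  138.128.0.0/10 (138.128.0.0 - 138.191.255.255)
  138.152.0.0/13 (138.152.0.0 - 138.159.255.255)
  138.156.128.0/17 (138.156.128.0 - 138.156.255.255)
  138.156.128.0/19 (138.156.128.0 - 138.156.159.255)
Most specific is 138.156.128.0/19.

138.156.128.0/19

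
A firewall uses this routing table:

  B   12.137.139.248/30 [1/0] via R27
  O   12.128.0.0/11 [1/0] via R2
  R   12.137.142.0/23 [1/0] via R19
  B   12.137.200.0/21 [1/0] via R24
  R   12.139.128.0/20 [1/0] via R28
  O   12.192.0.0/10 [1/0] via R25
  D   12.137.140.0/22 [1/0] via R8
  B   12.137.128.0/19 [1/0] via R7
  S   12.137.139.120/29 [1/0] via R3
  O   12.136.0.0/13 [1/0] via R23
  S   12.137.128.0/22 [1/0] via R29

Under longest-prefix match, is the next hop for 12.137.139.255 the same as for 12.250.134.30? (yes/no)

no

12.137.139.255: longest match 12.137.128.0/19 -> R7
12.250.134.30: longest match 12.192.0.0/10 -> R25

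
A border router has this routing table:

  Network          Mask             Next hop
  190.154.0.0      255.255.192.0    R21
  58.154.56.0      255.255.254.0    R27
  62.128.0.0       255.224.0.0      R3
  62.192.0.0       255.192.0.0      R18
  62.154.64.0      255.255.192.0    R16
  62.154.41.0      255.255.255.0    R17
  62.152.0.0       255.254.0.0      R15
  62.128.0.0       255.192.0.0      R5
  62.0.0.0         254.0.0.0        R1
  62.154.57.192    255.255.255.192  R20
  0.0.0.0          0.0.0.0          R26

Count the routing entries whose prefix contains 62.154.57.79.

4

Prefixes containing 62.154.57.79:
  0.0.0.0/0 (default, matches everything)
  62.0.0.0/7 (62.0.0.0 - 63.255.255.255)
  62.128.0.0/10 (62.128.0.0 - 62.191.255.255)
  62.128.0.0/11 (62.128.0.0 - 62.159.255.255)
Total matching entries: 4.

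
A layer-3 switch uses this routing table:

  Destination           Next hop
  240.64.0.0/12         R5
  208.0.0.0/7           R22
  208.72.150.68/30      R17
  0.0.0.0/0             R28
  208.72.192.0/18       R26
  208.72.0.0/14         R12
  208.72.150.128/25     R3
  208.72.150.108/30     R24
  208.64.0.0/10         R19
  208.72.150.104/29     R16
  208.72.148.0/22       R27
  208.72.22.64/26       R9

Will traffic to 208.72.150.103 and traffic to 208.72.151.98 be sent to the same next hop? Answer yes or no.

208.72.150.103: longest match 208.72.148.0/22 -> R27
208.72.151.98: longest match 208.72.148.0/22 -> R27

yes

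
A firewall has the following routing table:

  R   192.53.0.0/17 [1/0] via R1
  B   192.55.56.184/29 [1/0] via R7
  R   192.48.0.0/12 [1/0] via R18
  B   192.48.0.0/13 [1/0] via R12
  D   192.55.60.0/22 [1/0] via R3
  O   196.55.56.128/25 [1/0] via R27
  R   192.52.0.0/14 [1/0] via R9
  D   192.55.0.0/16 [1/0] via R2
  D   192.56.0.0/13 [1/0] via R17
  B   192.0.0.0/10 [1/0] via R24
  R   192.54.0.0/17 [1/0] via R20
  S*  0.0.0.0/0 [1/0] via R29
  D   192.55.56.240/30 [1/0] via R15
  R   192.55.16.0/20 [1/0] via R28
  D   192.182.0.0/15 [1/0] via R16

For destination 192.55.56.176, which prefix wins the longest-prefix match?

192.55.0.0/16

Entries matching 192.55.56.176:
  0.0.0.0/0 (default, matches everything)
  192.0.0.0/10 (192.0.0.0 - 192.63.255.255)
  192.48.0.0/12 (192.48.0.0 - 192.63.255.255)
  192.48.0.0/13 (192.48.0.0 - 192.55.255.255)
  192.52.0.0/14 (192.52.0.0 - 192.55.255.255)
  192.55.0.0/16 (192.55.0.0 - 192.55.255.255)
Most specific is 192.55.0.0/16.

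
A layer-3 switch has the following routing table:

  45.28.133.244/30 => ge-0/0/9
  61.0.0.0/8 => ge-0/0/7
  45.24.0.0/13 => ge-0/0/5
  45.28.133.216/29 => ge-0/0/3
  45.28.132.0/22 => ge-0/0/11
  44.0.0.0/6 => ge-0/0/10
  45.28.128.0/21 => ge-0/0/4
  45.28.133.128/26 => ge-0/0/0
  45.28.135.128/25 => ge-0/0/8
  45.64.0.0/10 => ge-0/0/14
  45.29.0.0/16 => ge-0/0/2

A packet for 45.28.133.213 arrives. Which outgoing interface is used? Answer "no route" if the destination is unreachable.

ge-0/0/11

Routes whose prefix contains 45.28.133.213:
  44.0.0.0/6 (44.0.0.0 - 47.255.255.255) -> ge-0/0/10
  45.24.0.0/13 (45.24.0.0 - 45.31.255.255) -> ge-0/0/5
  45.28.128.0/21 (45.28.128.0 - 45.28.135.255) -> ge-0/0/4
  45.28.132.0/22 (45.28.132.0 - 45.28.135.255) -> ge-0/0/11
More-specific entries that do NOT match:
  45.28.133.244/30 (45.28.133.244 - 45.28.133.247) does not contain 45.28.133.213
  45.28.133.216/29 (45.28.133.216 - 45.28.133.223) does not contain 45.28.133.213
  45.28.133.128/26 (45.28.133.128 - 45.28.133.191) does not contain 45.28.133.213
  45.28.135.128/25 (45.28.135.128 - 45.28.135.255) does not contain 45.28.133.213
Longest matching prefix is /22 -> interface ge-0/0/11.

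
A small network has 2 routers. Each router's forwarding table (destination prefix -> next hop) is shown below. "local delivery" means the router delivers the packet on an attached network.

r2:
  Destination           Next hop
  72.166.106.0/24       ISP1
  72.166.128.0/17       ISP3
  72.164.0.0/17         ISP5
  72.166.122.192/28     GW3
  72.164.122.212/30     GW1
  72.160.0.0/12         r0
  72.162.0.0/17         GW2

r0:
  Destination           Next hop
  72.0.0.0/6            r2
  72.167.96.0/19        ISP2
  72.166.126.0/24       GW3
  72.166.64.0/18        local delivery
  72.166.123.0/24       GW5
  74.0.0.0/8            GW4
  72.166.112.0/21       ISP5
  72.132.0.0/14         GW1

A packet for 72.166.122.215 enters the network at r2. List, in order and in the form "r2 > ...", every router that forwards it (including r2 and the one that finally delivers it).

At r2: longest match for 72.166.122.215 is 72.160.0.0/12 -> r0
At r0: longest match for 72.166.122.215 is 72.166.64.0/18 -> local delivery

r2 > r0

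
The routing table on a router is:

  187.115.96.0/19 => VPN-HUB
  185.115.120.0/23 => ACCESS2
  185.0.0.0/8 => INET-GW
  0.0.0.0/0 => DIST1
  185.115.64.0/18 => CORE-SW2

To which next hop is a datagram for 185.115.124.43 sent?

Routes whose prefix contains 185.115.124.43:
  0.0.0.0/0 (default, matches everything) -> DIST1
  185.0.0.0/8 (185.0.0.0 - 185.255.255.255) -> INET-GW
  185.115.64.0/18 (185.115.64.0 - 185.115.127.255) -> CORE-SW2
More-specific entries that do NOT match:
  185.115.120.0/23 (185.115.120.0 - 185.115.121.255) does not contain 185.115.124.43
  187.115.96.0/19 (187.115.96.0 - 187.115.127.255) does not contain 185.115.124.43
Longest matching prefix is /18 -> next hop CORE-SW2.

CORE-SW2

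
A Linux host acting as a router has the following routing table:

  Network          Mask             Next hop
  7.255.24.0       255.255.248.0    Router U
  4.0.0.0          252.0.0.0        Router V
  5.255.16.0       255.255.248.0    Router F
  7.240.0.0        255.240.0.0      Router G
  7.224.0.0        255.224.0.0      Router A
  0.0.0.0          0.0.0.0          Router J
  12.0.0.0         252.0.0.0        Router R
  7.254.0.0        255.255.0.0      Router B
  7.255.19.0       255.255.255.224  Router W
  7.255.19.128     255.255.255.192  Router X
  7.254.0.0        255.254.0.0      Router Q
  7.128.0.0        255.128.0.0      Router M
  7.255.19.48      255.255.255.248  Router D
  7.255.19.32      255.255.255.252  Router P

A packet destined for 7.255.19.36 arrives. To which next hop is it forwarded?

Routes whose prefix contains 7.255.19.36:
  0.0.0.0/0 (default, matches everything) -> Router J
  4.0.0.0/6 (4.0.0.0 - 7.255.255.255) -> Router V
  7.128.0.0/9 (7.128.0.0 - 7.255.255.255) -> Router M
  7.224.0.0/11 (7.224.0.0 - 7.255.255.255) -> Router A
  7.240.0.0/12 (7.240.0.0 - 7.255.255.255) -> Router G
  7.254.0.0/15 (7.254.0.0 - 7.255.255.255) -> Router Q
More-specific entries that do NOT match:
  7.255.19.32/30 (7.255.19.32 - 7.255.19.35) does not contain 7.255.19.36
  7.255.19.48/29 (7.255.19.48 - 7.255.19.55) does not contain 7.255.19.36
  7.255.19.0/27 (7.255.19.0 - 7.255.19.31) does not contain 7.255.19.36
  7.255.19.128/26 (7.255.19.128 - 7.255.19.191) does not contain 7.255.19.36
  7.255.24.0/21 (7.255.24.0 - 7.255.31.255) does not contain 7.255.19.36
  5.255.16.0/21 (5.255.16.0 - 5.255.23.255) does not contain 7.255.19.36
  7.254.0.0/16 (7.254.0.0 - 7.254.255.255) does not contain 7.255.19.36
Longest matching prefix is /15 -> next hop Router Q.

Router Q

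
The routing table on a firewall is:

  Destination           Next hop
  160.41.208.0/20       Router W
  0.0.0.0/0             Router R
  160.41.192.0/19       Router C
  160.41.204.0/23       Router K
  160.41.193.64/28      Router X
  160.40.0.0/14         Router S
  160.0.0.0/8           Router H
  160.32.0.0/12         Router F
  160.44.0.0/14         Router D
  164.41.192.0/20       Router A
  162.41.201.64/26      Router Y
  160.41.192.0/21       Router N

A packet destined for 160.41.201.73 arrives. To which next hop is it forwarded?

Router C

Routes whose prefix contains 160.41.201.73:
  0.0.0.0/0 (default, matches everything) -> Router R
  160.0.0.0/8 (160.0.0.0 - 160.255.255.255) -> Router H
  160.32.0.0/12 (160.32.0.0 - 160.47.255.255) -> Router F
  160.40.0.0/14 (160.40.0.0 - 160.43.255.255) -> Router S
  160.41.192.0/19 (160.41.192.0 - 160.41.223.255) -> Router C
More-specific entries that do NOT match:
  160.41.193.64/28 (160.41.193.64 - 160.41.193.79) does not contain 160.41.201.73
  162.41.201.64/26 (162.41.201.64 - 162.41.201.127) does not contain 160.41.201.73
  160.41.204.0/23 (160.41.204.0 - 160.41.205.255) does not contain 160.41.201.73
  160.41.192.0/21 (160.41.192.0 - 160.41.199.255) does not contain 160.41.201.73
  160.41.208.0/20 (160.41.208.0 - 160.41.223.255) does not contain 160.41.201.73
  164.41.192.0/20 (164.41.192.0 - 164.41.207.255) does not contain 160.41.201.73
Longest matching prefix is /19 -> next hop Router C.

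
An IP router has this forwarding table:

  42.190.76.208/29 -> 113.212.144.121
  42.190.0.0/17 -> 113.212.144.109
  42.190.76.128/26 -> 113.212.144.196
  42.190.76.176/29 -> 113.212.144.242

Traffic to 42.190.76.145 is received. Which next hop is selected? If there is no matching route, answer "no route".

113.212.144.196

Routes whose prefix contains 42.190.76.145:
  42.190.0.0/17 (42.190.0.0 - 42.190.127.255) -> 113.212.144.109
  42.190.76.128/26 (42.190.76.128 - 42.190.76.191) -> 113.212.144.196
More-specific entries that do NOT match:
  42.190.76.208/29 (42.190.76.208 - 42.190.76.215) does not contain 42.190.76.145
  42.190.76.176/29 (42.190.76.176 - 42.190.76.183) does not contain 42.190.76.145
Longest matching prefix is /26 -> next hop 113.212.144.196.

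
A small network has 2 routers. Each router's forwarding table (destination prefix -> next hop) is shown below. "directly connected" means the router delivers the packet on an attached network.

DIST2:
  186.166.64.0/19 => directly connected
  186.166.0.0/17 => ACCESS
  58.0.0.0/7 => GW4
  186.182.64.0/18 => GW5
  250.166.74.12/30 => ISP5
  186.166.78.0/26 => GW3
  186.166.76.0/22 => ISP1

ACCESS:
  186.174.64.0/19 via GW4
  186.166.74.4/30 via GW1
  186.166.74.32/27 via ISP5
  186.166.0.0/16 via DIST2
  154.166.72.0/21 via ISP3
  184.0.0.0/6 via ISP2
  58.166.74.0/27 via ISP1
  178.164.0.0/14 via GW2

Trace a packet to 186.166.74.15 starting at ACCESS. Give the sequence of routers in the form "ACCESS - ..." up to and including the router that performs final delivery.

ACCESS - DIST2

At ACCESS: longest match for 186.166.74.15 is 186.166.0.0/16 -> DIST2
At DIST2: longest match for 186.166.74.15 is 186.166.64.0/19 -> directly connected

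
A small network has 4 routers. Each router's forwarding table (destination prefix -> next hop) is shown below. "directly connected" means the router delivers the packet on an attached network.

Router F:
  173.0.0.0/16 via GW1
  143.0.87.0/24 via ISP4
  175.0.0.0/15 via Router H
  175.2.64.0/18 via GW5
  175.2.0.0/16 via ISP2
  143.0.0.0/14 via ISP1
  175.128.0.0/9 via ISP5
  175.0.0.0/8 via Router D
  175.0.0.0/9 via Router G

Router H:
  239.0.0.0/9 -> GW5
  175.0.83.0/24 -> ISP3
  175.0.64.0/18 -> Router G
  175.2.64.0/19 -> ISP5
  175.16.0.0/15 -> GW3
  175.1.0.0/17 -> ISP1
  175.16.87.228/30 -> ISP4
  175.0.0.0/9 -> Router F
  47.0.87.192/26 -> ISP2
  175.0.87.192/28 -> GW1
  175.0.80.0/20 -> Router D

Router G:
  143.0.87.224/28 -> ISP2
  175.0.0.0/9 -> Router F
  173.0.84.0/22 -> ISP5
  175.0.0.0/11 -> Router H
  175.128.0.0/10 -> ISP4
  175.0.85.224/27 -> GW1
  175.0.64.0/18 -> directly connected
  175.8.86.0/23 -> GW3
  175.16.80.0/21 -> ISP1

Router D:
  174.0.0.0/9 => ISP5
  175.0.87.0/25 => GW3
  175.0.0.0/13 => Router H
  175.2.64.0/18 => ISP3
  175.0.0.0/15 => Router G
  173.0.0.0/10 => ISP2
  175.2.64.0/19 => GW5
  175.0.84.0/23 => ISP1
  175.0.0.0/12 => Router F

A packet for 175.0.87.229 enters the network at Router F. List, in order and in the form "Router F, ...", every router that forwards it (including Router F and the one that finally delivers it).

At Router F: longest match for 175.0.87.229 is 175.0.0.0/15 -> Router H
At Router H: longest match for 175.0.87.229 is 175.0.80.0/20 -> Router D
At Router D: longest match for 175.0.87.229 is 175.0.0.0/15 -> Router G
At Router G: longest match for 175.0.87.229 is 175.0.64.0/18 -> directly connected

Router F, Router H, Router D, Router G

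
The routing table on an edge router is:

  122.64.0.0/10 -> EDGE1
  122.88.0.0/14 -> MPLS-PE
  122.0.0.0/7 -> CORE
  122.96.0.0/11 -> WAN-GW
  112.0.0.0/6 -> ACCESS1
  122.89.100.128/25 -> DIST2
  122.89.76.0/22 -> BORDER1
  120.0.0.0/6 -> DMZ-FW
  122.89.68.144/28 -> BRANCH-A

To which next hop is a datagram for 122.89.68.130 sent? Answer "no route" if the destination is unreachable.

MPLS-PE

Routes whose prefix contains 122.89.68.130:
  120.0.0.0/6 (120.0.0.0 - 123.255.255.255) -> DMZ-FW
  122.0.0.0/7 (122.0.0.0 - 123.255.255.255) -> CORE
  122.64.0.0/10 (122.64.0.0 - 122.127.255.255) -> EDGE1
  122.88.0.0/14 (122.88.0.0 - 122.91.255.255) -> MPLS-PE
More-specific entries that do NOT match:
  122.89.68.144/28 (122.89.68.144 - 122.89.68.159) does not contain 122.89.68.130
  122.89.100.128/25 (122.89.100.128 - 122.89.100.255) does not contain 122.89.68.130
  122.89.76.0/22 (122.89.76.0 - 122.89.79.255) does not contain 122.89.68.130
Longest matching prefix is /14 -> next hop MPLS-PE.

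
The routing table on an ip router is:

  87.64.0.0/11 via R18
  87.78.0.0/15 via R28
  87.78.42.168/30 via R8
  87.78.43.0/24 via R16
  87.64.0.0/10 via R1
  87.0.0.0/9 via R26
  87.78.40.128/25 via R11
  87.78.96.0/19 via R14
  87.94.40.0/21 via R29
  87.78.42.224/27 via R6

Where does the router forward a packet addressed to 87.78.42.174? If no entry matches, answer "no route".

R28

Routes whose prefix contains 87.78.42.174:
  87.0.0.0/9 (87.0.0.0 - 87.127.255.255) -> R26
  87.64.0.0/10 (87.64.0.0 - 87.127.255.255) -> R1
  87.64.0.0/11 (87.64.0.0 - 87.95.255.255) -> R18
  87.78.0.0/15 (87.78.0.0 - 87.79.255.255) -> R28
More-specific entries that do NOT match:
  87.78.42.168/30 (87.78.42.168 - 87.78.42.171) does not contain 87.78.42.174
  87.78.42.224/27 (87.78.42.224 - 87.78.42.255) does not contain 87.78.42.174
  87.78.40.128/25 (87.78.40.128 - 87.78.40.255) does not contain 87.78.42.174
  87.78.43.0/24 (87.78.43.0 - 87.78.43.255) does not contain 87.78.42.174
  87.94.40.0/21 (87.94.40.0 - 87.94.47.255) does not contain 87.78.42.174
  87.78.96.0/19 (87.78.96.0 - 87.78.127.255) does not contain 87.78.42.174
Longest matching prefix is /15 -> next hop R28.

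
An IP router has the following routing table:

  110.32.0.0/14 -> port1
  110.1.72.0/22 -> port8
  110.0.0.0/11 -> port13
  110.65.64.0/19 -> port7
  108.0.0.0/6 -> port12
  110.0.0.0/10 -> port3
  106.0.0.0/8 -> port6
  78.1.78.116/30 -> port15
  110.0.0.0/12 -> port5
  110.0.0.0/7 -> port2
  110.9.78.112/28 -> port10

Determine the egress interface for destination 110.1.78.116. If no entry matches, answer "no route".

Routes whose prefix contains 110.1.78.116:
  108.0.0.0/6 (108.0.0.0 - 111.255.255.255) -> port12
  110.0.0.0/7 (110.0.0.0 - 111.255.255.255) -> port2
  110.0.0.0/10 (110.0.0.0 - 110.63.255.255) -> port3
  110.0.0.0/11 (110.0.0.0 - 110.31.255.255) -> port13
  110.0.0.0/12 (110.0.0.0 - 110.15.255.255) -> port5
More-specific entries that do NOT match:
  78.1.78.116/30 (78.1.78.116 - 78.1.78.119) does not contain 110.1.78.116
  110.9.78.112/28 (110.9.78.112 - 110.9.78.127) does not contain 110.1.78.116
  110.1.72.0/22 (110.1.72.0 - 110.1.75.255) does not contain 110.1.78.116
  110.65.64.0/19 (110.65.64.0 - 110.65.95.255) does not contain 110.1.78.116
  110.32.0.0/14 (110.32.0.0 - 110.35.255.255) does not contain 110.1.78.116
Longest matching prefix is /12 -> interface port5.

port5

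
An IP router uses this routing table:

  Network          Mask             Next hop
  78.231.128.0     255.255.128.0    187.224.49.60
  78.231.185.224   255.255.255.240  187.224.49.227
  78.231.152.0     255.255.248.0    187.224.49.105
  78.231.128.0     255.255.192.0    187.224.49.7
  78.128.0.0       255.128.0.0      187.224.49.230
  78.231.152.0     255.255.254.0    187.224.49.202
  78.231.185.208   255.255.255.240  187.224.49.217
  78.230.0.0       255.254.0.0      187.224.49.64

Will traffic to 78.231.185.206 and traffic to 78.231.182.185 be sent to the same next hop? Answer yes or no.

78.231.185.206: longest match 78.231.128.0/18 -> 187.224.49.7
78.231.182.185: longest match 78.231.128.0/18 -> 187.224.49.7

yes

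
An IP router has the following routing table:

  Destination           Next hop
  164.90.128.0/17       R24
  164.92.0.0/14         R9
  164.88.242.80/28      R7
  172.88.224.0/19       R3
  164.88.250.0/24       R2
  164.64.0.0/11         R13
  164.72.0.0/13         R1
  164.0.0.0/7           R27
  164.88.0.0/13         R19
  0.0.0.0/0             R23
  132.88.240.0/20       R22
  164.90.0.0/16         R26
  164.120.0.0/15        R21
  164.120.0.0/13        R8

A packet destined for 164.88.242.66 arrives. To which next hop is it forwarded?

Routes whose prefix contains 164.88.242.66:
  0.0.0.0/0 (default, matches everything) -> R23
  164.0.0.0/7 (164.0.0.0 - 165.255.255.255) -> R27
  164.64.0.0/11 (164.64.0.0 - 164.95.255.255) -> R13
  164.88.0.0/13 (164.88.0.0 - 164.95.255.255) -> R19
More-specific entries that do NOT match:
  164.88.242.80/28 (164.88.242.80 - 164.88.242.95) does not contain 164.88.242.66
  164.88.250.0/24 (164.88.250.0 - 164.88.250.255) does not contain 164.88.242.66
  132.88.240.0/20 (132.88.240.0 - 132.88.255.255) does not contain 164.88.242.66
  172.88.224.0/19 (172.88.224.0 - 172.88.255.255) does not contain 164.88.242.66
  164.90.128.0/17 (164.90.128.0 - 164.90.255.255) does not contain 164.88.242.66
  164.90.0.0/16 (164.90.0.0 - 164.90.255.255) does not contain 164.88.242.66
  164.120.0.0/15 (164.120.0.0 - 164.121.255.255) does not contain 164.88.242.66
  164.92.0.0/14 (164.92.0.0 - 164.95.255.255) does not contain 164.88.242.66
Longest matching prefix is /13 -> next hop R19.

R19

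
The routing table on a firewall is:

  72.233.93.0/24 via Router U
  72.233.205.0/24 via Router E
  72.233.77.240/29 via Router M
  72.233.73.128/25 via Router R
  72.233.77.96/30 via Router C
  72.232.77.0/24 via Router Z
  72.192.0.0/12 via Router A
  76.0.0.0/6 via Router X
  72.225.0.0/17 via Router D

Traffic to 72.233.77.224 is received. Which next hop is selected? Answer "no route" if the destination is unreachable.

No entry's prefix contains 72.233.77.224; there is no default route.

no route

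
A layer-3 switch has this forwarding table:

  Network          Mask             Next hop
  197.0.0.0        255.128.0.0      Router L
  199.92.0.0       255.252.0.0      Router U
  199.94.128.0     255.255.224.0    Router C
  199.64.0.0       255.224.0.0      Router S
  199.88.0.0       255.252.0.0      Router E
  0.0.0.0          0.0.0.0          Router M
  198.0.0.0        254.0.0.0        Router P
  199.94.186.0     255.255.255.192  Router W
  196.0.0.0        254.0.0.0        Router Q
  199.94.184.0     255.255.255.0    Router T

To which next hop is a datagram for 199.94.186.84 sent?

Router U

Routes whose prefix contains 199.94.186.84:
  0.0.0.0/0 (default, matches everything) -> Router M
  198.0.0.0/7 (198.0.0.0 - 199.255.255.255) -> Router P
  199.64.0.0/11 (199.64.0.0 - 199.95.255.255) -> Router S
  199.92.0.0/14 (199.92.0.0 - 199.95.255.255) -> Router U
More-specific entries that do NOT match:
  199.94.186.0/26 (199.94.186.0 - 199.94.186.63) does not contain 199.94.186.84
  199.94.184.0/24 (199.94.184.0 - 199.94.184.255) does not contain 199.94.186.84
  199.94.128.0/19 (199.94.128.0 - 199.94.159.255) does not contain 199.94.186.84
Longest matching prefix is /14 -> next hop Router U.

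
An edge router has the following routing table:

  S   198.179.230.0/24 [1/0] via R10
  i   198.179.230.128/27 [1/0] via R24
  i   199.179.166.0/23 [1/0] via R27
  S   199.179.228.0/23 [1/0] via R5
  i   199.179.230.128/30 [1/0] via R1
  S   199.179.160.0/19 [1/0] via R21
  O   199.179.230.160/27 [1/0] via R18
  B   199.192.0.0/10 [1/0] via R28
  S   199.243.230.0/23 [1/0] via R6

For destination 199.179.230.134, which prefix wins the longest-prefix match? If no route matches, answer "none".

none

199.179.230.134 is outside every listed prefix and there is no default route.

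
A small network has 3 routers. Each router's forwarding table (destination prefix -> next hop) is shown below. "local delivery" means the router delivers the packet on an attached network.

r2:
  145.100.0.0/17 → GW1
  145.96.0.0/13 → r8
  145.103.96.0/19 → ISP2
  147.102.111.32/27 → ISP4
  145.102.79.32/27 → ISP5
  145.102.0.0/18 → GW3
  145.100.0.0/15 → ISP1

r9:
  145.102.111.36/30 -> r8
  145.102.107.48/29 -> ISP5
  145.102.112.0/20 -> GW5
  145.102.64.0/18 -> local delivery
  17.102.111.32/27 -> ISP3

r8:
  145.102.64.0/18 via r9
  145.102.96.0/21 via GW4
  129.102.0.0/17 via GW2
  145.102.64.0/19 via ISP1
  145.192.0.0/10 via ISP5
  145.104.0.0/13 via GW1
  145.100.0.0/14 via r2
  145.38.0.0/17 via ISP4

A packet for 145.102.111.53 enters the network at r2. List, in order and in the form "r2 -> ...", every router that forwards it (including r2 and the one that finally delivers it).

At r2: longest match for 145.102.111.53 is 145.96.0.0/13 -> r8
At r8: longest match for 145.102.111.53 is 145.102.64.0/18 -> r9
At r9: longest match for 145.102.111.53 is 145.102.64.0/18 -> local delivery

r2 -> r8 -> r9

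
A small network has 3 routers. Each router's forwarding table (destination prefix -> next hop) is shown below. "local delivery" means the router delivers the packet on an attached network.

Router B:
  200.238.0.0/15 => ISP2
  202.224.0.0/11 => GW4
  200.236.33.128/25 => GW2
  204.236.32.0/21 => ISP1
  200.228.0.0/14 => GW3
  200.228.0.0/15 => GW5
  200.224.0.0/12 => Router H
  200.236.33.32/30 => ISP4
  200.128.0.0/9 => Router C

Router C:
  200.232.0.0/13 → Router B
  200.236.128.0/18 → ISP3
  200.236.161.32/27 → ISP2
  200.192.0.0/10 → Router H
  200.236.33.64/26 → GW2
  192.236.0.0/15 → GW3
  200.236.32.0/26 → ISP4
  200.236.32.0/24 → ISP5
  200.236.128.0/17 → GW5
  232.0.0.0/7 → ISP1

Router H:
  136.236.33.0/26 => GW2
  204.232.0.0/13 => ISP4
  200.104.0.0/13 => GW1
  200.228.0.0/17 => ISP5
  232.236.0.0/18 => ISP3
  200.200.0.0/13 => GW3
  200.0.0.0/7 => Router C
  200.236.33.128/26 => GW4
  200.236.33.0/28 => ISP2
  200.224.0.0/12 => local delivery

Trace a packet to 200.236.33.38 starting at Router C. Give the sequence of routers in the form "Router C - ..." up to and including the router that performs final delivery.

Router C - Router B - Router H

At Router C: longest match for 200.236.33.38 is 200.232.0.0/13 -> Router B
At Router B: longest match for 200.236.33.38 is 200.224.0.0/12 -> Router H
At Router H: longest match for 200.236.33.38 is 200.224.0.0/12 -> local delivery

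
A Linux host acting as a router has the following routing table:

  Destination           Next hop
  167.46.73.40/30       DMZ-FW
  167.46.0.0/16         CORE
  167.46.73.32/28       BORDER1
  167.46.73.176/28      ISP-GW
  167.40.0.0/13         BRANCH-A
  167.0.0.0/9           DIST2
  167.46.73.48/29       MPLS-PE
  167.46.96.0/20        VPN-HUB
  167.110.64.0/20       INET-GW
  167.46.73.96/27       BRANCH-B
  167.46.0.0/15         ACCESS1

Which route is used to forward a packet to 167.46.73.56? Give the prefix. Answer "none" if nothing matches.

Entries matching 167.46.73.56:
  167.0.0.0/9 (167.0.0.0 - 167.127.255.255)
  167.40.0.0/13 (167.40.0.0 - 167.47.255.255)
  167.46.0.0/15 (167.46.0.0 - 167.47.255.255)
  167.46.0.0/16 (167.46.0.0 - 167.46.255.255)
Most specific is 167.46.0.0/16.

167.46.0.0/16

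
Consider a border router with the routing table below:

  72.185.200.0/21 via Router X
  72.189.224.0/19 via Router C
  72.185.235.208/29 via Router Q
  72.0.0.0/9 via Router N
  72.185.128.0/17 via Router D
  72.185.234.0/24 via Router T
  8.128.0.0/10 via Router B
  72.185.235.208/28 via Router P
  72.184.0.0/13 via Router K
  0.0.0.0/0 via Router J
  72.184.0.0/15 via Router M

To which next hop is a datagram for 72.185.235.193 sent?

Router D

Routes whose prefix contains 72.185.235.193:
  0.0.0.0/0 (default, matches everything) -> Router J
  72.184.0.0/13 (72.184.0.0 - 72.191.255.255) -> Router K
  72.184.0.0/15 (72.184.0.0 - 72.185.255.255) -> Router M
  72.185.128.0/17 (72.185.128.0 - 72.185.255.255) -> Router D
More-specific entries that do NOT match:
  72.185.235.208/29 (72.185.235.208 - 72.185.235.215) does not contain 72.185.235.193
  72.185.235.208/28 (72.185.235.208 - 72.185.235.223) does not contain 72.185.235.193
  72.185.234.0/24 (72.185.234.0 - 72.185.234.255) does not contain 72.185.235.193
  72.185.200.0/21 (72.185.200.0 - 72.185.207.255) does not contain 72.185.235.193
  72.189.224.0/19 (72.189.224.0 - 72.189.255.255) does not contain 72.185.235.193
Longest matching prefix is /17 -> next hop Router D.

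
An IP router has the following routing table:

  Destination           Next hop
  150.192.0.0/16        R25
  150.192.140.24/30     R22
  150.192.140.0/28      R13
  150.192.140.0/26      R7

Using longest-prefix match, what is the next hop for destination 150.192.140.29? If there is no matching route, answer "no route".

Routes whose prefix contains 150.192.140.29:
  150.192.0.0/16 (150.192.0.0 - 150.192.255.255) -> R25
  150.192.140.0/26 (150.192.140.0 - 150.192.140.63) -> R7
More-specific entries that do NOT match:
  150.192.140.24/30 (150.192.140.24 - 150.192.140.27) does not contain 150.192.140.29
  150.192.140.0/28 (150.192.140.0 - 150.192.140.15) does not contain 150.192.140.29
Longest matching prefix is /26 -> next hop R7.

R7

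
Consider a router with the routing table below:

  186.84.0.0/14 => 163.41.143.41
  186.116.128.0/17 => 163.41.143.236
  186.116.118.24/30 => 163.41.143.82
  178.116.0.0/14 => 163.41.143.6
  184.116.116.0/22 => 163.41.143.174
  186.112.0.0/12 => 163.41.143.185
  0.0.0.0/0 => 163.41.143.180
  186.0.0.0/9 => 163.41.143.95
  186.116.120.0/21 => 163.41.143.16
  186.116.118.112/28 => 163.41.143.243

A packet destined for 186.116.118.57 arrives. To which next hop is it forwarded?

Routes whose prefix contains 186.116.118.57:
  0.0.0.0/0 (default, matches everything) -> 163.41.143.180
  186.0.0.0/9 (186.0.0.0 - 186.127.255.255) -> 163.41.143.95
  186.112.0.0/12 (186.112.0.0 - 186.127.255.255) -> 163.41.143.185
More-specific entries that do NOT match:
  186.116.118.24/30 (186.116.118.24 - 186.116.118.27) does not contain 186.116.118.57
  186.116.118.112/28 (186.116.118.112 - 186.116.118.127) does not contain 186.116.118.57
  184.116.116.0/22 (184.116.116.0 - 184.116.119.255) does not contain 186.116.118.57
  186.116.120.0/21 (186.116.120.0 - 186.116.127.255) does not contain 186.116.118.57
  186.116.128.0/17 (186.116.128.0 - 186.116.255.255) does not contain 186.116.118.57
  186.84.0.0/14 (186.84.0.0 - 186.87.255.255) does not contain 186.116.118.57
  178.116.0.0/14 (178.116.0.0 - 178.119.255.255) does not contain 186.116.118.57
Longest matching prefix is /12 -> next hop 163.41.143.185.

163.41.143.185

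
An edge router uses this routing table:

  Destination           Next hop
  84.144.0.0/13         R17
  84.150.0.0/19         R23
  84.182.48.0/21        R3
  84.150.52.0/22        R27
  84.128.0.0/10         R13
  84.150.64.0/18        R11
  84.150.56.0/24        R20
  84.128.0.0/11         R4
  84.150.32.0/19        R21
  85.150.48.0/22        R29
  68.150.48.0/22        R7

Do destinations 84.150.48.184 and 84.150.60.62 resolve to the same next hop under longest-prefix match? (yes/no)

yes

84.150.48.184: longest match 84.150.32.0/19 -> R21
84.150.60.62: longest match 84.150.32.0/19 -> R21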